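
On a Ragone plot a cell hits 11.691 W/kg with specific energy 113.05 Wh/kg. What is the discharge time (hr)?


t = E / P = 113.05 / 11.691 = 9.670 hr

9.670 hr


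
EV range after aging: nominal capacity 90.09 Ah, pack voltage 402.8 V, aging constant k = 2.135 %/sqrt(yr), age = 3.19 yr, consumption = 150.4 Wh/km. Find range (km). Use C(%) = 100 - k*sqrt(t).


Step 1: capacity retention = 100 - 2.135 * sqrt(3.19) = 100 - 2.135 * 1.7861 = 96.187%
Step 2: C_now = 90.09 * 96.187/100 = 86.655 Ah
Step 3: E_pack = V * C_now = 402.8 * 86.655 = 34905 Wh
Step 4: range = E_pack / consumption = 34905 / 150.4 = 232.1 km

232.1 km


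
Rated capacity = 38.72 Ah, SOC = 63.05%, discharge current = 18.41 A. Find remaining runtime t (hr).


Step 1: remaining = SOC/100 * C_total = 63.05/100 * 38.72 = 24.413 Ah
Step 2: t = remaining / I = 24.413 / 18.41 = 1.326 hr

1.326 hr


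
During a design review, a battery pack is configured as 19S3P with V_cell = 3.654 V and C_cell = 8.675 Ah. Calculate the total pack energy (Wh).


E = Ns * Vcell * Np * Ccell = 19 * 3.654 * 3 * 8.675 = 1807 Wh

1807 Wh


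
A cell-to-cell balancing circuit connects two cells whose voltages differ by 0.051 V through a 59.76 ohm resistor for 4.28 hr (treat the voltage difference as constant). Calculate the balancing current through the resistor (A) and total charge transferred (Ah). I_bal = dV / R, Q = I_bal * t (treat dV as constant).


I_bal = dV / R = 0.051 / 59.76 = 8.5341e-04 A
Q = I_bal * t = 8.5341e-04 * 4.28 = 0.003653 Ah

I=8.5341e-04 A, Q=0.003653 Ah


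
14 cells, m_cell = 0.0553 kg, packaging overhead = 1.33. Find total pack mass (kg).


Cell mass sum = 14 * 0.0553 = 0.7742 kg
With overhead 1.33: m_pack = 0.7742 * 1.33 = 1.030 kg

1.030 kg


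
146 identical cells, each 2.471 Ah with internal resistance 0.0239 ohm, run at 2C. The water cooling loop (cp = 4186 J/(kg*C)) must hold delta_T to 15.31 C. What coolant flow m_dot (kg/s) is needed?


Step 1: I = 2 * 2.471 = 4.942 A
Step 2: Q_cell = I^2 * R = 4.942^2 * 0.0239 = 0.58372 W
Step 3: Q_total = 146 * 0.58372 = 85.223 W
Step 4: m_dot = Q_total / (cp * dT) = 85.223 / (4186 * 15.31) = 0.001330 kg/s

0.001330 kg/s


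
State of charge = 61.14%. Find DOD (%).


Complement of SOC: DOD = 100% - 61.14% = 38.86%

38.86%


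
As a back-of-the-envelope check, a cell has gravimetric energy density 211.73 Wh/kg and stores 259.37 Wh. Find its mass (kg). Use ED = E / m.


m = E / ED = 259.37 / 211.73 = 1.225 kg

1.225 kg


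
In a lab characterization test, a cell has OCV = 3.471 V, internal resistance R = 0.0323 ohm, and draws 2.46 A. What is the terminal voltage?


V = OCV - I*R = 3.471 - 2.46 * 0.0323 = 3.392 V

3.392 V


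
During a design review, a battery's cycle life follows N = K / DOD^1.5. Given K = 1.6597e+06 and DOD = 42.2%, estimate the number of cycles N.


Step 1: DOD^1.5 = 42.2^1.5 = 274.14
Step 2: N = 1.6597e+06 / 274.14 = 6054 cycles

6054 cycles


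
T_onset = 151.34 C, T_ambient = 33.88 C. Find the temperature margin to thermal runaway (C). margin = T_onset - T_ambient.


margin = T_onset - T_ambient = 151.34 - 33.88 = 117.46 C

117.46 C


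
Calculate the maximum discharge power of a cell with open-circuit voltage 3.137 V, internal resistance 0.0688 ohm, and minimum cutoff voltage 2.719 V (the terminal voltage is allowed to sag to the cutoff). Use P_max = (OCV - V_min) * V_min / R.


P_max = (OCV - V_min) * V_min / R = (3.137 - 2.719) * 2.719 / 0.0688 = 0.418 * 2.719 / 0.0688 = 16.52 W

16.52 W


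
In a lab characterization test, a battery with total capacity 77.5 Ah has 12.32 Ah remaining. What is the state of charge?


SOC% = 12.32 / 77.5 * 100 = 15.90%

15.90%


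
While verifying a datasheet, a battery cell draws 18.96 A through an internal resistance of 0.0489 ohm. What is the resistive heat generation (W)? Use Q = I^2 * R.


Q = I^2 * R = 18.96^2 * 0.0489 = 17.58 W

17.58 W


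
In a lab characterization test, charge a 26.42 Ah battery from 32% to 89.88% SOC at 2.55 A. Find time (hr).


delta_Ah = 26.42 * (89.88 - 32) / 100 = 15.292 Ah
t = delta_Ah / I = 15.292 / 2.55 = 5.997 hr

5.997 hr


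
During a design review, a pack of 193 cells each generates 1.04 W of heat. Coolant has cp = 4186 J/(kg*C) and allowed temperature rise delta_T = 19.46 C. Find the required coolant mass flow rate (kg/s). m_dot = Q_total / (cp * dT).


Q_total = 193 * 1.04 = 200.72 W
m_dot = Q_total / (cp * dT) = 200.72 / (4186 * 19.46) = 0.002464 kg/s

0.002464 kg/s


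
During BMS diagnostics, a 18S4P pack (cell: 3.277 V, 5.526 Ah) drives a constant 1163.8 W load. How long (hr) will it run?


Step 1: E_pack = Ns * V_cell * Np * C_cell = 18 * 3.277 * 4 * 5.526 = 1303.8 Wh
Step 2: t = E_pack / P = 1303.8 / 1163.8 = 1.120 hr

1.120 hr


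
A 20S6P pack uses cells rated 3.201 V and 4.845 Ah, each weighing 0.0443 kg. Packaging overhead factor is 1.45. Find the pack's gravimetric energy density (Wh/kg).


Step 1: V_pack = 20 * 3.201 = 64.02 V
Step 2: C_pack = 6 * 4.845 = 29.07 Ah
Step 3: E_pack = V_pack * C_pack = 64.02 * 29.07 = 1861.1 Wh
Step 4: m_pack = 20 * 6 * 0.0443 * 1.45 = 7.7082 kg
Step 5: ED = E_pack / m_pack = 1861.1 / 7.7082 = 241.4 Wh/kg

241.4 Wh/kg


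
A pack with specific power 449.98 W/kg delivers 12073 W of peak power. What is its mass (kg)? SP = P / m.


m = P / SP = 12073 / 449.98 = 26.83 kg

26.83 kg


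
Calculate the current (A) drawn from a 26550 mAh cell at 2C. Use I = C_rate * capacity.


Convert: capacity = 26550 mAh = 26.55 Ah
At 2C: I = 2 * 26.55 Ah = 53.1 A

53.1 A


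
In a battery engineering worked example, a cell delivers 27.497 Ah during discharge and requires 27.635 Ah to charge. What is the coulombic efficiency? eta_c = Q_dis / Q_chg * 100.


eta_c = Q_dis / Q_chg * 100 = 27.497 / 27.635 * 100 = 99.50%

99.50%


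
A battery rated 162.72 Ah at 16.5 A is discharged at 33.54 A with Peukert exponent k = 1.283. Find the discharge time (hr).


Step 1: t_rated = C / I_rated = 162.72 / 16.5 = 9.8618 hr
Step 2: ratio = 16.5 / 33.54 = 0.49195
Step 3: ratio^k = 0.49195^1.283 = 0.40247
Step 4: t = t_rated * ratio^k = 9.8618 * 0.40247 = 3.969 hr

3.969 hr


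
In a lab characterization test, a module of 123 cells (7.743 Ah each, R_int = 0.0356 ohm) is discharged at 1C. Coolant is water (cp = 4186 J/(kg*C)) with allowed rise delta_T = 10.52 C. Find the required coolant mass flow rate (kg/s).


Step 1: I = 1 * 7.743 = 7.743 A
Step 2: Q_cell = I^2 * R = 7.743^2 * 0.0356 = 2.1344 W
Step 3: Q_total = 123 * 2.1344 = 262.53 W
Step 4: m_dot = Q_total / (cp * dT) = 262.53 / (4186 * 10.52) = 0.005962 kg/s

0.005962 kg/s


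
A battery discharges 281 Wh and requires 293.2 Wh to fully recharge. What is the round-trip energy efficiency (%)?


eta_e = E_dis / E_chg * 100 = 281 / 293.2 * 100 = 95.84%

95.84%


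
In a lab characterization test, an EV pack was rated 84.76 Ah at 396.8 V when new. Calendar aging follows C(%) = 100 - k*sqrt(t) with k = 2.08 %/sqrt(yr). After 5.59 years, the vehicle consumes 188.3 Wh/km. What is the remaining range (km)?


Step 1: capacity retention = 100 - 2.08 * sqrt(5.59) = 100 - 2.08 * 2.3643 = 95.082%
Step 2: C_now = 84.76 * 95.082/100 = 80.592 Ah
Step 3: E_pack = V * C_now = 396.8 * 80.592 = 31979 Wh
Step 4: range = E_pack / consumption = 31979 / 188.3 = 169.8 km

169.8 km


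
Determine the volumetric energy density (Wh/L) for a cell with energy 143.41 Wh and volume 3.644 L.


Volumetric ED = 143.41 Wh / 3.644 L = 39.36 Wh/L

39.36 Wh/L


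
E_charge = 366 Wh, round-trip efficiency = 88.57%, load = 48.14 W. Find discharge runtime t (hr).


Step 1: E_discharge = eta/100 * E_charge = 88.57/100 * 366 = 324.17 Wh
Step 2: t = E_discharge / P = 324.17 / 48.14 = 6.734 hr

6.734 hr


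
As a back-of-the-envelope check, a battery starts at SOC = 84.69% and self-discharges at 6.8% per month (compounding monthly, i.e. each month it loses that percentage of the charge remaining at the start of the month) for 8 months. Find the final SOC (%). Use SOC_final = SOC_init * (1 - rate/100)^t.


decay = (1 - 6.8/100)^8 = 0.56928
SOC_final = 84.69 * 0.56928 = 48.21%

48.21%


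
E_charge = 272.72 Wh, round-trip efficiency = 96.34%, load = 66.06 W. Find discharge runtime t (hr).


Step 1: E_discharge = eta/100 * E_charge = 96.34/100 * 272.72 = 262.74 Wh
Step 2: t = E_discharge / P = 262.74 / 66.06 = 3.977 hr

3.977 hr


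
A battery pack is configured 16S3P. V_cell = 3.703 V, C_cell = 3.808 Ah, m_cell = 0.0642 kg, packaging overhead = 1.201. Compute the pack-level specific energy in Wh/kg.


Step 1: V_pack = 16 * 3.703 = 59.248 V
Step 2: C_pack = 3 * 3.808 = 11.424 Ah
Step 3: E_pack = V_pack * C_pack = 59.248 * 11.424 = 676.85 Wh
Step 4: m_pack = 16 * 3 * 0.0642 * 1.201 = 3.701 kg
Step 5: ED = E_pack / m_pack = 676.85 / 3.701 = 182.9 Wh/kg

182.9 Wh/kg


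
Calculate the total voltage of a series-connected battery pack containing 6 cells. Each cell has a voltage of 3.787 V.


With 6 cells in series at 3.787 V each, V_pack = 22.722 V

22.722 V


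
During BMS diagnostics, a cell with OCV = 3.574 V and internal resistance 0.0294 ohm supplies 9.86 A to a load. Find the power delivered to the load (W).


Step 1: V_terminal = OCV - I*R = 3.574 - 9.86 * 0.0294 = 3.2841 V
Step 2: P_out = V_terminal * I = 3.2841 * 9.86 = 32.38 W

32.38 W


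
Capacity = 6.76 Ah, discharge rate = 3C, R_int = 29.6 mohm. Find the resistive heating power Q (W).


Convert: R = 29.6 mohm = 0.0296 ohm
Step 1: I = C_rate * capacity = 3 * 6.76 = 20.28 A
Step 2: Q = I^2 * R = 20.28^2 * 0.0296 = 411.28 * 0.0296 = 12.17 W

12.17 W


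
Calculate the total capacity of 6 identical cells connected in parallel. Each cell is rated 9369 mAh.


Convert: C_cell = 9369 mAh = 9.369 Ah
C_total = 6 * 9.369 = 56.214 Ah

56.214 Ah


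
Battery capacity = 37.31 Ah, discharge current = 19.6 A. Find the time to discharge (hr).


Runtime = 37.31 Ah / 19.6 A = 1.904 hr

1.904 hr


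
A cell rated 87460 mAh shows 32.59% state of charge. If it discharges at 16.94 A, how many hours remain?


Convert: C_total = 87460 mAh = 87.46 Ah
Step 1: remaining = SOC/100 * C_total = 32.59/100 * 87.46 = 28.503 Ah
Step 2: t = remaining / I = 28.503 / 16.94 = 1.683 hr

1.683 hr


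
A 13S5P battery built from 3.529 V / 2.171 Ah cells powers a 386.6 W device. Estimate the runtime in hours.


Step 1: E_pack = Ns * V_cell * Np * C_cell = 13 * 3.529 * 5 * 2.171 = 497.99 Wh
Step 2: t = E_pack / P = 497.99 / 386.6 = 1.288 hr

1.288 hr


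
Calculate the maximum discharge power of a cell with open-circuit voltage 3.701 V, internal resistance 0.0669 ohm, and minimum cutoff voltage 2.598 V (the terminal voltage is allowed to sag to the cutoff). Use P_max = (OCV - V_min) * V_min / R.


dV = OCV - V_min = 1.103 V (so I_max = dV / R)
P_max = dV * V_min / R = 1.103 * 2.598 / 0.0669 = 42.83 W

42.83 W


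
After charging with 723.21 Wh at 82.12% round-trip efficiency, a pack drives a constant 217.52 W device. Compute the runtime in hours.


Step 1: E_discharge = eta/100 * E_charge = 82.12/100 * 723.21 = 593.9 Wh
Step 2: t = E_discharge / P = 593.9 / 217.52 = 2.730 hr

2.730 hr


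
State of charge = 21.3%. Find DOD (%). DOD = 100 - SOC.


Complement of SOC: DOD = 100% - 21.3% = 78.7%

78.7%


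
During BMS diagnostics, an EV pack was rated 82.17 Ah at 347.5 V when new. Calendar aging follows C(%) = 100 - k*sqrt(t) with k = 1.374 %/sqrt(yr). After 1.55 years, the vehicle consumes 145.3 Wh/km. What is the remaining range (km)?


Step 1: capacity retention = 100 - 1.374 * sqrt(1.55) = 100 - 1.374 * 1.245 = 98.289%
Step 2: C_now = 82.17 * 98.289/100 = 80.764 Ah
Step 3: E_pack = V * C_now = 347.5 * 80.764 = 28065 Wh
Step 4: range = E_pack / consumption = 28065 / 145.3 = 193.2 km

193.2 km


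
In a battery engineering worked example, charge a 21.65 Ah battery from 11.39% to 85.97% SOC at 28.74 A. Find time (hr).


delta_Ah = 21.65 * (85.97 - 11.39) / 100 = 16.147 Ah
t = delta_Ah / I = 16.147 / 28.74 = 0.5618 hr

0.5618 hr


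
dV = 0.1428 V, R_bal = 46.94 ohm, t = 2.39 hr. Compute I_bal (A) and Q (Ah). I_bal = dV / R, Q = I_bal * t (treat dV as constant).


I_bal = dV / R = 0.1428 / 46.94 = 0.0030422 A
Q = I_bal * t = 0.0030422 * 2.39 = 0.007271 Ah

I=0.0030422 A, Q=0.007271 Ah


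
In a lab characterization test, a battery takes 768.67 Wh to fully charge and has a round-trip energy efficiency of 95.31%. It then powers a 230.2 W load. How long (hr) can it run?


Step 1: E_discharge = eta/100 * E_charge = 95.31/100 * 768.67 = 732.62 Wh
Step 2: t = E_discharge / P = 732.62 / 230.2 = 3.183 hr

3.183 hr


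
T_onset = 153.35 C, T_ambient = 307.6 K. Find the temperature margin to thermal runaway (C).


Convert: T_ambient = 307.6 K = 34.45 C
margin = 153.35 - 34.45 = 118.9 C

118.9 C


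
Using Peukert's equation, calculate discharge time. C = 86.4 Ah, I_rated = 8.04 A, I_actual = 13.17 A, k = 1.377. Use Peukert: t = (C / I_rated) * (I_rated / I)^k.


Step 1: t_rated = C / I_rated = 86.4 / 8.04 = 10.746 hr
Step 2: ratio = 8.04 / 13.17 = 0.61048
Step 3: ratio^k = 0.61048^1.377 = 0.50684
Step 4: t = t_rated * ratio^k = 10.746 * 0.50684 = 5.447 hr

5.447 hr


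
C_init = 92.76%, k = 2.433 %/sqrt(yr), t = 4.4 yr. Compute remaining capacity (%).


sqrt(t) = sqrt(4.4) = 2.0976
C_final = 92.76 - 2.433 * 2.0976 = 87.66%

87.66%


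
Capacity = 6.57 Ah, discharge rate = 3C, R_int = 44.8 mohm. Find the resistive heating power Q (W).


Convert: R = 44.8 mohm = 0.0448 ohm
Step 1: I = C_rate * capacity = 3 * 6.57 = 19.71 A
Step 2: Q = I^2 * R = 19.71^2 * 0.0448 = 388.48 * 0.0448 = 17.40 W

17.40 W


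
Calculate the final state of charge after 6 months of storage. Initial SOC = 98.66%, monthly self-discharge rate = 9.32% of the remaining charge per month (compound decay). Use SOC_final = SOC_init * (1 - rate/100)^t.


decay = (1 - 9.32/100)^6 = 0.55599
SOC_final = 98.66 * 0.55599 = 54.85%

54.85%


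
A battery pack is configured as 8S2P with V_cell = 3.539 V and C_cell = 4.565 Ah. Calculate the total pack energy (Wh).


V_pack = 8 * 3.539 = 28.312 V
C_pack = 2 * 4.565 = 9.13 Ah
E = V_pack * C_pack = 28.312 * 9.13 = 258.5 Wh

258.5 Wh


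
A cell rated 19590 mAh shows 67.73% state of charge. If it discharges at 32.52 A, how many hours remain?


Convert: C_total = 19590 mAh = 19.59 Ah
Step 1: remaining = SOC/100 * C_total = 67.73/100 * 19.59 = 13.268 Ah
Step 2: t = remaining / I = 13.268 / 32.52 = 0.4080 hr

0.4080 hr


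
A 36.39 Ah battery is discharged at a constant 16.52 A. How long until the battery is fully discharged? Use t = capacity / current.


Runtime = 36.39 Ah / 16.52 A = 2.203 hr

2.203 hr


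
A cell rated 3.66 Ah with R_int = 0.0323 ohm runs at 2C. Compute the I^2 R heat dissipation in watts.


Step 1: I = C_rate * capacity = 2 * 3.66 = 7.32 A
Step 2: Q = I^2 * R = 7.32^2 * 0.0323 = 53.582 * 0.0323 = 1.731 W

1.731 W


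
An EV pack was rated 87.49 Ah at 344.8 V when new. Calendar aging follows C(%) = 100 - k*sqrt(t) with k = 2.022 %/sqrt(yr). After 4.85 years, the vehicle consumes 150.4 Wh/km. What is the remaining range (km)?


Step 1: capacity retention = 100 - 2.022 * sqrt(4.85) = 100 - 2.022 * 2.2023 = 95.547%
Step 2: C_now = 87.49 * 95.547/100 = 83.594 Ah
Step 3: E_pack = V * C_now = 344.8 * 83.594 = 28823 Wh
Step 4: range = E_pack / consumption = 28823 / 150.4 = 191.6 km

191.6 km


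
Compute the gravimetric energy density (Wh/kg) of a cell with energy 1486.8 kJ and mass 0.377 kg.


Convert: E = 1486.8 kJ = 413 Wh
ED = E / m = 413 / 0.377 = 1095 Wh/kg

1095 Wh/kg


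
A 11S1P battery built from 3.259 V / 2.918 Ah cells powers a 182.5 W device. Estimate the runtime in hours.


Step 1: E_pack = Ns * V_cell * Np * C_cell = 11 * 3.259 * 1 * 2.918 = 104.61 Wh
Step 2: t = E_pack / P = 104.61 / 182.5 = 0.5732 hr

0.5732 hr


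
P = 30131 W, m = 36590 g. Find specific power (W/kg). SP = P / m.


Convert: m = 36590 g = 36.59 kg
SP = P / m = 30131 / 36.59 = 823.5 W/kg

823.5 W/kg


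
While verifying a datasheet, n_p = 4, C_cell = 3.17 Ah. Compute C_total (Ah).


Parallel capacities add: 4 * 3.17 Ah = 12.68 Ah

12.68 Ah


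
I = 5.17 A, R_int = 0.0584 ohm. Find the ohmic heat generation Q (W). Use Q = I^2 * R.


I^2 = 26.729
Q = 26.729 * 0.0584 = 1.561 W

1.561 W


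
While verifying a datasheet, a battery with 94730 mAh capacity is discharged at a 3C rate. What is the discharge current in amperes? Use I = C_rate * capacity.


Convert: capacity = 94730 mAh = 94.73 Ah
At 3C: I = 3 * 94.73 Ah = 284.19 A

284.19 A


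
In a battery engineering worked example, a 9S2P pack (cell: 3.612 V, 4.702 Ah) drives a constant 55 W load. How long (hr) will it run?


Step 1: E_pack = Ns * V_cell * Np * C_cell = 9 * 3.612 * 2 * 4.702 = 305.71 Wh
Step 2: t = E_pack / P = 305.71 / 55 = 5.558 hr

5.558 hr


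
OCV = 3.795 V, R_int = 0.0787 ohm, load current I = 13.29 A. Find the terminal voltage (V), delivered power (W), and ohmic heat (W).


Step 1: V_terminal = OCV - I*R = 3.795 - 13.29 * 0.0787 = 2.7491 V
Step 2: P_out = V_terminal * I = 2.7491 * 13.29 = 36.54 W
Step 3: Q = I^2 * R = 13.29^2 * 0.0787 = 13.90 W

V=2.7491 V, P=36.54 W, Q=13.90 W


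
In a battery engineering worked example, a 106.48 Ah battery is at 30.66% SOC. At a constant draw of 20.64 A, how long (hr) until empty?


Step 1: remaining = SOC/100 * C_total = 30.66/100 * 106.48 = 32.647 Ah
Step 2: t = remaining / I = 32.647 / 20.64 = 1.582 hr

1.582 hr


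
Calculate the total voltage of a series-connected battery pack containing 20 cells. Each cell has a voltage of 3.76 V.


Series voltages add: 20 * 3.76 V = 75.2 V

75.2 V


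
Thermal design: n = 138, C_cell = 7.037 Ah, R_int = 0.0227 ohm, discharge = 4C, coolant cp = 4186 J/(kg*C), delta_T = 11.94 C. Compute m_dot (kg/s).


Step 1: I = 4 * 7.037 = 28.148 A
Step 2: Q_cell = I^2 * R = 28.148^2 * 0.0227 = 17.985 W
Step 3: Q_total = 138 * 17.985 = 2481.9 W
Step 4: m_dot = Q_total / (cp * dT) = 2481.9 / (4186 * 11.94) = 0.04966 kg/s

0.04966 kg/s


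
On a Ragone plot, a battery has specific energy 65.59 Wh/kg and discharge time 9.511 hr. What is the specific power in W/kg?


P_specific = E / t = 65.59 / 9.511 = 6.896 W/kg

6.896 W/kg


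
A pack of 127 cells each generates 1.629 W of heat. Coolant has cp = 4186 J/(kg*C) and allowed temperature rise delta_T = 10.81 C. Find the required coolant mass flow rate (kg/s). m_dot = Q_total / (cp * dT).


Q_total = 127 * 1.629 = 206.88 W
m_dot = Q_total / (cp * dT) = 206.88 / (4186 * 10.81) = 0.004572 kg/s

0.004572 kg/s


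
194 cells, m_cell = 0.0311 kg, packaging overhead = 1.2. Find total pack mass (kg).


Cell mass sum = 194 * 0.0311 = 6.0334 kg
With overhead 1.2: m_pack = 6.0334 * 1.2 = 7.240 kg

7.240 kg


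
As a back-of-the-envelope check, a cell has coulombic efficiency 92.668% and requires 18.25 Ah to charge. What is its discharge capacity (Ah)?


Q_dis = eta/100 * Q_chg = 92.668/100 * 18.25 = 16.91 Ah

16.91 Ah


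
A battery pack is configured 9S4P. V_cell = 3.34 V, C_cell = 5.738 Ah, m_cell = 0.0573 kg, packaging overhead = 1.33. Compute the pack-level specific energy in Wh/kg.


Step 1: V_pack = 9 * 3.34 = 30.06 V
Step 2: C_pack = 4 * 5.738 = 22.952 Ah
Step 3: E_pack = V_pack * C_pack = 30.06 * 22.952 = 689.94 Wh
Step 4: m_pack = 9 * 4 * 0.0573 * 1.33 = 2.7435 kg
Step 5: ED = E_pack / m_pack = 689.94 / 2.7435 = 251.5 Wh/kg

251.5 Wh/kg


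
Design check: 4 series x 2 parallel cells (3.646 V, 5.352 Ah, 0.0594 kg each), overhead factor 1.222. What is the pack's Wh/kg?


Step 1: V_pack = 4 * 3.646 = 14.584 V
Step 2: C_pack = 2 * 5.352 = 10.704 Ah
Step 3: E_pack = V_pack * C_pack = 14.584 * 10.704 = 156.11 Wh
Step 4: m_pack = 4 * 2 * 0.0594 * 1.222 = 0.58069 kg
Step 5: ED = E_pack / m_pack = 156.11 / 0.58069 = 268.8 Wh/kg

268.8 Wh/kg


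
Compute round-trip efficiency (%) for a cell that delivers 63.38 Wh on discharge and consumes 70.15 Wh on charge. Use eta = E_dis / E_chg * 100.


eta_e = E_dis / E_chg * 100 = 63.38 / 70.15 * 100 = 90.35%

90.35%


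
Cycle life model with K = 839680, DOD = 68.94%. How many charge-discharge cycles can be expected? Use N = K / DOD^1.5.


Step 1: DOD^1.5 = 68.94^1.5 = 572.41
Step 2: N = 839680 / 572.41 = 1467 cycles

1467 cycles


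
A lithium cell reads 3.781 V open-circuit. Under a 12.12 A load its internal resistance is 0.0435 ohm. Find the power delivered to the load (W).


Step 1: V_terminal = OCV - I*R = 3.781 - 12.12 * 0.0435 = 3.2538 V
Step 2: P_out = V_terminal * I = 3.2538 * 12.12 = 39.44 W

39.44 W


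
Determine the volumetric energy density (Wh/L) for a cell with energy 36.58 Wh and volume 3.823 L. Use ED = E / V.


ED = E / V = 36.58 / 3.823 = 9.568 Wh/L

9.568 Wh/L


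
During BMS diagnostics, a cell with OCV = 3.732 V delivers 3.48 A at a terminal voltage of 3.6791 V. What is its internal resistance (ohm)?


R = (OCV - V) / I = (3.732 - 3.6791) / 3.48 = 0.01520 ohm

0.01520 ohm


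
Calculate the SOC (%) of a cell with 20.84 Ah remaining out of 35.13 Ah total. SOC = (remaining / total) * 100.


SOC = (remaining / total) * 100 = (20.84 / 35.13) * 100 = 59.32%

59.32%


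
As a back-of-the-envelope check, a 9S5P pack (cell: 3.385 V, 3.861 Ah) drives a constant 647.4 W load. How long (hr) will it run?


Step 1: E_pack = Ns * V_cell * Np * C_cell = 9 * 3.385 * 5 * 3.861 = 588.13 Wh
Step 2: t = E_pack / P = 588.13 / 647.4 = 0.9084 hr

0.9084 hr


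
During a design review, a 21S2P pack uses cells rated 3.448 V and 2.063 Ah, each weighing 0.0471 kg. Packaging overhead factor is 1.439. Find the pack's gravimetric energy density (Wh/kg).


Step 1: V_pack = 21 * 3.448 = 72.408 V
Step 2: C_pack = 2 * 2.063 = 4.126 Ah
Step 3: E_pack = V_pack * C_pack = 72.408 * 4.126 = 298.76 Wh
Step 4: m_pack = 21 * 2 * 0.0471 * 1.439 = 2.8466 kg
Step 5: ED = E_pack / m_pack = 298.76 / 2.8466 = 105.0 Wh/kg

105.0 Wh/kg


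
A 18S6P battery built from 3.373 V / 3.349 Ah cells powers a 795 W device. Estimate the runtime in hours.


Step 1: E_pack = Ns * V_cell * Np * C_cell = 18 * 3.373 * 6 * 3.349 = 1220 Wh
Step 2: t = E_pack / P = 1220 / 795 = 1.535 hr

1.535 hr


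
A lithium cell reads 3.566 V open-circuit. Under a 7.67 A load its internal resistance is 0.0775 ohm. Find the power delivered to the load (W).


Step 1: V_terminal = OCV - I*R = 3.566 - 7.67 * 0.0775 = 2.9716 V
Step 2: P_out = V_terminal * I = 2.9716 * 7.67 = 22.79 W

22.79 W


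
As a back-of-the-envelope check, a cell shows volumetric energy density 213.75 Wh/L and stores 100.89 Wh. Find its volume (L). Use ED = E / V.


V = E / ED = 100.89 / 213.75 = 0.4720 L

0.4720 L


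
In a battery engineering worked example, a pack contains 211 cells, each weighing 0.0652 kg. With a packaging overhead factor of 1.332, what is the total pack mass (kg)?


Cell mass sum = 211 * 0.0652 = 13.757 kg
With overhead 1.332: m_pack = 13.757 * 1.332 = 18.32 kg

18.32 kg


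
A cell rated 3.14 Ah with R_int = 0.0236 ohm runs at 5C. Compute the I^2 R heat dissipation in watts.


Step 1: I = C_rate * capacity = 5 * 3.14 = 15.7 A
Step 2: Q = I^2 * R = 15.7^2 * 0.0236 = 246.49 * 0.0236 = 5.817 W

5.817 W


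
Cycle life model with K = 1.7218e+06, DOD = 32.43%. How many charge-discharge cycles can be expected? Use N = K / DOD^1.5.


Step 1: DOD^1.5 = 32.43^1.5 = 184.68
Step 2: N = 1.7218e+06 / 184.68 = 9323 cycles

9323 cycles


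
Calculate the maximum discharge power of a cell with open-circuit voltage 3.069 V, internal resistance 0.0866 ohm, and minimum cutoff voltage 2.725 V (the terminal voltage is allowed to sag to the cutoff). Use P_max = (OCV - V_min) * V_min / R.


P_max = (OCV - V_min) * V_min / R = (3.069 - 2.725) * 2.725 / 0.0866 = 0.344 * 2.725 / 0.0866 = 10.82 W

10.82 W


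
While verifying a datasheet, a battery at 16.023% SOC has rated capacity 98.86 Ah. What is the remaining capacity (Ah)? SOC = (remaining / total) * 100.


remaining = SOC / 100 * total = 16.023 / 100 * 98.86 = 15.84 Ah

15.84 Ah


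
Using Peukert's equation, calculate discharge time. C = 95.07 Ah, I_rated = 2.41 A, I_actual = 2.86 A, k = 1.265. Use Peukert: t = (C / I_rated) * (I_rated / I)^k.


t_rated = C / I_rated = 95.07 / 2.41 = 39.448 hr
(I_rated/I)^k = (0.84266)^1.265 = 0.80529
t = t_rated * (I_rated/I)^k = 39.448 * 0.80529 = 31.77 hr

31.77 hr


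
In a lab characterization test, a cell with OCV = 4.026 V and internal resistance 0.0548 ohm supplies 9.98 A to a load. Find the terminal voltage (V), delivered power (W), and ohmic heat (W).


Step 1: V_terminal = OCV - I*R = 4.026 - 9.98 * 0.0548 = 3.4791 V
Step 2: P_out = V_terminal * I = 3.4791 * 9.98 = 34.72 W
Step 3: Q = I^2 * R = 9.98^2 * 0.0548 = 5.458 W

V=3.4791 V, P=34.72 W, Q=5.458 W


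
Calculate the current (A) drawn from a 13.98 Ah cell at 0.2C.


At 0.2C: I = 0.2 * 13.98 Ah = 2.796 A

2.796 A


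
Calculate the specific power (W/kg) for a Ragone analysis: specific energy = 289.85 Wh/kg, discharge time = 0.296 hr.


Specific power = 289.85 Wh/kg / 0.296 hr = 979.2 W/kg

979.2 W/kg


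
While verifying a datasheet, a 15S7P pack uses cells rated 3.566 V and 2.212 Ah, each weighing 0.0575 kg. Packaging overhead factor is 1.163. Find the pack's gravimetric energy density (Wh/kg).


Step 1: V_pack = 15 * 3.566 = 53.49 V
Step 2: C_pack = 7 * 2.212 = 15.484 Ah
Step 3: E_pack = V_pack * C_pack = 53.49 * 15.484 = 828.24 Wh
Step 4: m_pack = 15 * 7 * 0.0575 * 1.163 = 7.0216 kg
Step 5: ED = E_pack / m_pack = 828.24 / 7.0216 = 118.0 Wh/kg

118.0 Wh/kg


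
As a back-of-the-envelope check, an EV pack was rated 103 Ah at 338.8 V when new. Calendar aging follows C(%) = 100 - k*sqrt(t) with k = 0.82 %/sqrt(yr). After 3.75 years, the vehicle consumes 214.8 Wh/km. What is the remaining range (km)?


Step 1: capacity retention = 100 - 0.82 * sqrt(3.75) = 100 - 0.82 * 1.9365 = 98.412%
Step 2: C_now = 103 * 98.412/100 = 101.36 Ah
Step 3: E_pack = V * C_now = 338.8 * 101.36 = 34341 Wh
Step 4: range = E_pack / consumption = 34341 / 214.8 = 159.9 km

159.9 km


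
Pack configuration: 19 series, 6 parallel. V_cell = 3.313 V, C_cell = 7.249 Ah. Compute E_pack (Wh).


V_pack = 19 * 3.313 = 62.947 V
C_pack = 6 * 7.249 = 43.494 Ah
E = V_pack * C_pack = 62.947 * 43.494 = 2738 Wh

2738 Wh


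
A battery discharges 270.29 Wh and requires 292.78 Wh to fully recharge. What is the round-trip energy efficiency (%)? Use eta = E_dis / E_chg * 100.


eta_e = E_dis / E_chg * 100 = 270.29 / 292.78 * 100 = 92.32%

92.32%


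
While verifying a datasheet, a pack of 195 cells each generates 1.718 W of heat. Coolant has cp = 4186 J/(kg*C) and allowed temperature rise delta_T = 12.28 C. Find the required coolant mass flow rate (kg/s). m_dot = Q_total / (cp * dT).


Step 1: Total heat Q = 195 * 1.718 W = 335.01 W
Step 2: denom = cp * dT = 4186 * 12.28 = 51404
Step 3: m_dot = 335.01 / 51404 = 0.006517 kg/s

0.006517 kg/s


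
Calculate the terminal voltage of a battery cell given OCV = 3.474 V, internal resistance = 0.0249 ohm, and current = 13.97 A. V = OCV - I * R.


V = OCV - I*R = 3.474 - 13.97 * 0.0249 = 3.126 V

3.126 V


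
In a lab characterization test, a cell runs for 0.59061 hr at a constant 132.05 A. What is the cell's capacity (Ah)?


C = I * t = 132.05 * 0.59061 = 77.99 Ah

77.99 Ah


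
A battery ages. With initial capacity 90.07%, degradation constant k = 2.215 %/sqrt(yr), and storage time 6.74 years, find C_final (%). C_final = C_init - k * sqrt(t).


Step 1: sqrt(6.74 yr) = 2.5962
Step 2: drop = 2.215 * 2.5962 = 5.7506
Step 3: C_final = 90.07 - 5.7506 = 84.32%

84.32%


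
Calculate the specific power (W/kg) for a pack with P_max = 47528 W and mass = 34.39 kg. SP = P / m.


Specific power = 47528 W / 34.39 kg = 1382 W/kg

1382 W/kg


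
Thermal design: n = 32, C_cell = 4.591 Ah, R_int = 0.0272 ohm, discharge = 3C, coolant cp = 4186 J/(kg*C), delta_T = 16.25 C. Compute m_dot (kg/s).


Step 1: I = 3 * 4.591 = 13.773 A
Step 2: Q_cell = I^2 * R = 13.773^2 * 0.0272 = 5.1597 W
Step 3: Q_total = 32 * 5.1597 = 165.11 W
Step 4: m_dot = Q_total / (cp * dT) = 165.11 / (4186 * 16.25) = 0.002427 kg/s

0.002427 kg/s


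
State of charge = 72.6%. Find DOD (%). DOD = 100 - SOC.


Complement of SOC: DOD = 100% - 72.6% = 27.4%

27.4%


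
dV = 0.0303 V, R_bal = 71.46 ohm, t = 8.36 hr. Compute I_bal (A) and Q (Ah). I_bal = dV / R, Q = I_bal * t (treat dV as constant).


I_bal = dV / R = 0.0303 / 71.46 = 4.2401e-04 A
Q = I_bal * t = 4.2401e-04 * 8.36 = 0.003545 Ah

I=4.2401e-04 A, Q=0.003545 Ah


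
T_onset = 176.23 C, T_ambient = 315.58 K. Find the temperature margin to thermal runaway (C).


Convert: T_ambient = 315.58 K = 42.43 C
margin = 176.23 - 42.43 = 133.8 C

133.8 C


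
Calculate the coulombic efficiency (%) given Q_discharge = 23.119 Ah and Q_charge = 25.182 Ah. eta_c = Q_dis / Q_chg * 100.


Coulombic efficiency = 23.119/25.182 * 100% = 91.81%

91.81%


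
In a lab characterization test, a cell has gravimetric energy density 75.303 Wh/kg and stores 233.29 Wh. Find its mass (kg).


m = E / ED = 233.29 / 75.303 = 3.098 kg

3.098 kg


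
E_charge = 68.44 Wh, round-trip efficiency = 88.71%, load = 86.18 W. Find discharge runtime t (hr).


Step 1: E_discharge = eta/100 * E_charge = 88.71/100 * 68.44 = 60.713 Wh
Step 2: t = E_discharge / P = 60.713 / 86.18 = 0.7045 hr

0.7045 hr


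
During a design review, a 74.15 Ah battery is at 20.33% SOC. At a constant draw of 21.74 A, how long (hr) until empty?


Step 1: remaining = SOC/100 * C_total = 20.33/100 * 74.15 = 15.075 Ah
Step 2: t = remaining / I = 15.075 / 21.74 = 0.6934 hr

0.6934 hr


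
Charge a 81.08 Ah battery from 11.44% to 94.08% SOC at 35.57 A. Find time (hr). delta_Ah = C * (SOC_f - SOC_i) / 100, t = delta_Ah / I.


delta_Ah = 81.08 * (94.08 - 11.44) / 100 = 67.005 Ah
t = delta_Ah / I = 67.005 / 35.57 = 1.884 hr

1.884 hr


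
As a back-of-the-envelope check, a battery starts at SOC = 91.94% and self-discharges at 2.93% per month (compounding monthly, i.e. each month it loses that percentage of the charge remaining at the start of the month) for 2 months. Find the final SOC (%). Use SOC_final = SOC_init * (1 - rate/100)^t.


Monthly retention factor = 1 - 2.93/100 = 0.9707
Over 2 months: factor^2 = 0.94226
SOC_final = 91.94 * 0.94226 = 86.63%

86.63%


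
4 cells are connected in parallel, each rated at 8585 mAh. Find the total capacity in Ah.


Convert: C_cell = 8585 mAh = 8.585 Ah
C_total = 4 * 8.585 = 34.34 Ah

34.34 Ah


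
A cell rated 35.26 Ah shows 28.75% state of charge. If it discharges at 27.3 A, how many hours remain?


Step 1: remaining = SOC/100 * C_total = 28.75/100 * 35.26 = 10.137 Ah
Step 2: t = remaining / I = 10.137 / 27.3 = 0.3713 hr

0.3713 hr


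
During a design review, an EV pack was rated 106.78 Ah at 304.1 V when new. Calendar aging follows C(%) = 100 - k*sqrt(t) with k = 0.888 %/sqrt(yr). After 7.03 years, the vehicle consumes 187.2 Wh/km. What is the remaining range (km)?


Step 1: capacity retention = 100 - 0.888 * sqrt(7.03) = 100 - 0.888 * 2.6514 = 97.646%
Step 2: C_now = 106.78 * 97.646/100 = 104.27 Ah
Step 3: E_pack = V * C_now = 304.1 * 104.27 = 31709 Wh
Step 4: range = E_pack / consumption = 31709 / 187.2 = 169.4 km

169.4 km


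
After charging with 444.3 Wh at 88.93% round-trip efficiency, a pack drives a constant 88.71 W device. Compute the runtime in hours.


Step 1: E_discharge = eta/100 * E_charge = 88.93/100 * 444.3 = 395.12 Wh
Step 2: t = E_discharge / P = 395.12 / 88.71 = 4.454 hr

4.454 hr


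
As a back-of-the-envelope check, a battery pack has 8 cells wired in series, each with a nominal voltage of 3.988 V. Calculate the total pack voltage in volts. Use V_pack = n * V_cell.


Series voltages add: 8 * 3.988 V = 31.904 V

31.904 V


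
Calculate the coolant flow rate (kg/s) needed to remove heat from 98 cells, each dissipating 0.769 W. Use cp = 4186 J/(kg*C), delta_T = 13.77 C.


Step 1: Total heat Q = 98 * 0.769 W = 75.362 W
Step 2: denom = cp * dT = 4186 * 13.77 = 57641
Step 3: m_dot = 75.362 / 57641 = 0.001307 kg/s

0.001307 kg/s


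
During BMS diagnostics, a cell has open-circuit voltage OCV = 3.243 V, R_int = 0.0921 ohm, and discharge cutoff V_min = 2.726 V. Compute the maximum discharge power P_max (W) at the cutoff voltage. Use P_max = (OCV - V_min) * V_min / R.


P_max = (OCV - V_min) * V_min / R = (3.243 - 2.726) * 2.726 / 0.0921 = 0.517 * 2.726 / 0.0921 = 15.30 W

15.30 W


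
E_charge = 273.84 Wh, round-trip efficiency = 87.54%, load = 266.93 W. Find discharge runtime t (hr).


Step 1: E_discharge = eta/100 * E_charge = 87.54/100 * 273.84 = 239.72 Wh
Step 2: t = E_discharge / P = 239.72 / 266.93 = 0.8981 hr

0.8981 hr


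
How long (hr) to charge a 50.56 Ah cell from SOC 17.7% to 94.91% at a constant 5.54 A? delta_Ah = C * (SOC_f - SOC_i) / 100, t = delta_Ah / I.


Step 1: dSOC = 94.91% - 17.7% = 77.21%
Step 2: delta_Ah = 50.56 * 77.21 / 100 = 39.037 Ah
Step 3: t = 39.037 / 5.54 = 7.046 hr

7.046 hr


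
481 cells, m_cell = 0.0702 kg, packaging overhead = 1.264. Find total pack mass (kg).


Cell mass sum = 481 * 0.0702 = 33.766 kg
With overhead 1.264: m_pack = 33.766 * 1.264 = 42.68 kg

42.68 kg


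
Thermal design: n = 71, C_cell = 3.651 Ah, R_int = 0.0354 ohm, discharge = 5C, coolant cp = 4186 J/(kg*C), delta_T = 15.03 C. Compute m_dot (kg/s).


Step 1: I = 5 * 3.651 = 18.255 A
Step 2: Q_cell = I^2 * R = 18.255^2 * 0.0354 = 11.797 W
Step 3: Q_total = 71 * 11.797 = 837.59 W
Step 4: m_dot = Q_total / (cp * dT) = 837.59 / (4186 * 15.03) = 0.01331 kg/s

0.01331 kg/s


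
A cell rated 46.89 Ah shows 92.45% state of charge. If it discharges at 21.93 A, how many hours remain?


Step 1: remaining = SOC/100 * C_total = 92.45/100 * 46.89 = 43.35 Ah
Step 2: t = remaining / I = 43.35 / 21.93 = 1.977 hr

1.977 hr


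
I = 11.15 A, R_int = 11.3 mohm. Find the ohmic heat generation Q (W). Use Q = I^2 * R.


Convert: R = 11.3 mohm = 0.0113 ohm
I^2 = 124.32
Q = 124.32 * 0.0113 = 1.405 W

1.405 W


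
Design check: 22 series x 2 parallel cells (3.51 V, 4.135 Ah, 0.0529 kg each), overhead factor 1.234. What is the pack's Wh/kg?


Step 1: V_pack = 22 * 3.51 = 77.22 V
Step 2: C_pack = 2 * 4.135 = 8.27 Ah
Step 3: E_pack = V_pack * C_pack = 77.22 * 8.27 = 638.61 Wh
Step 4: m_pack = 22 * 2 * 0.0529 * 1.234 = 2.8723 kg
Step 5: ED = E_pack / m_pack = 638.61 / 2.8723 = 222.3 Wh/kg

222.3 Wh/kg


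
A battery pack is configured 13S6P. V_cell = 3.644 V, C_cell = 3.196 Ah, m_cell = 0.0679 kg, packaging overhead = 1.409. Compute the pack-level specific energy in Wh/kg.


Step 1: V_pack = 13 * 3.644 = 47.372 V
Step 2: C_pack = 6 * 3.196 = 19.176 Ah
Step 3: E_pack = V_pack * C_pack = 47.372 * 19.176 = 908.41 Wh
Step 4: m_pack = 13 * 6 * 0.0679 * 1.409 = 7.4623 kg
Step 5: ED = E_pack / m_pack = 908.41 / 7.4623 = 121.7 Wh/kg

121.7 Wh/kg


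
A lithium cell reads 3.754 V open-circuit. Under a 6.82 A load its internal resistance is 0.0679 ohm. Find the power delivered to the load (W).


Step 1: V_terminal = OCV - I*R = 3.754 - 6.82 * 0.0679 = 3.2909 V
Step 2: P_out = V_terminal * I = 3.2909 * 6.82 = 22.44 W

22.44 W


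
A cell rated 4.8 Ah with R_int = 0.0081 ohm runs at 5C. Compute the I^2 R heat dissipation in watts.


Step 1: I = C_rate * capacity = 5 * 4.8 = 24 A
Step 2: Q = I^2 * R = 24^2 * 0.0081 = 576 * 0.0081 = 4.666 W

4.666 W


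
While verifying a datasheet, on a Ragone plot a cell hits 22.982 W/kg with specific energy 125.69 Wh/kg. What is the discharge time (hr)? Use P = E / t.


t = E / P = 125.69 / 22.982 = 5.469 hr

5.469 hr


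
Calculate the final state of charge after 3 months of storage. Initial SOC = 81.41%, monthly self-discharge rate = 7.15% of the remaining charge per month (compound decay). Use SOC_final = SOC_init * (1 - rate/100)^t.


decay = (1 - 7.15/100)^3 = 0.80047
SOC_final = 81.41 * 0.80047 = 65.17%

65.17%


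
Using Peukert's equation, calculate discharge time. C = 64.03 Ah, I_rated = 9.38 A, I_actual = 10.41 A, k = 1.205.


t_rated = C / I_rated = 64.03 / 9.38 = 6.8262 hr
(I_rated/I)^k = (0.90106)^1.205 = 0.88202
t = t_rated * (I_rated/I)^k = 6.8262 * 0.88202 = 6.021 hr

6.021 hr


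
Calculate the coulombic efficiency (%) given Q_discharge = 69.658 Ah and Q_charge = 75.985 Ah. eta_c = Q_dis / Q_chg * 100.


Coulombic efficiency = 69.658/75.985 * 100% = 91.67%

91.67%


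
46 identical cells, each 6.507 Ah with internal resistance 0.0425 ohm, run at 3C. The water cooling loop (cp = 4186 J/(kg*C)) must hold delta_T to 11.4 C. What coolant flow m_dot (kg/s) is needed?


Step 1: I = 3 * 6.507 = 19.521 A
Step 2: Q_cell = I^2 * R = 19.521^2 * 0.0425 = 16.195 W
Step 3: Q_total = 46 * 16.195 = 744.97 W
Step 4: m_dot = Q_total / (cp * dT) = 744.97 / (4186 * 11.4) = 0.01561 kg/s

0.01561 kg/s


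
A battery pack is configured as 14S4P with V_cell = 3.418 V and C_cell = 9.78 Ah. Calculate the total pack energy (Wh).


E = Ns * Vcell * Np * Ccell = 14 * 3.418 * 4 * 9.78 = 1872 Wh

1872 Wh


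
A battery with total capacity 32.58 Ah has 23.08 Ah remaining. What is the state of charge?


SOC% = 23.08 / 32.58 * 100 = 70.84%

70.84%


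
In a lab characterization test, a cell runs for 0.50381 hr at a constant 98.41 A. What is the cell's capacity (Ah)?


C = I * t = 98.41 * 0.50381 = 49.58 Ah

49.58 Ah


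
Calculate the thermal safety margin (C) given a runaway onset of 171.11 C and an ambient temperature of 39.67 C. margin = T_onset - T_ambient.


Safety margin = 171.11 C - 39.67 C = 131.44 C

131.44 C


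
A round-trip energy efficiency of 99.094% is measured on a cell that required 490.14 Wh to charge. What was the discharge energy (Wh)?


E_dis = eta/100 * E_chg = 99.094/100 * 490.14 = 485.7 Wh

485.7 Wh


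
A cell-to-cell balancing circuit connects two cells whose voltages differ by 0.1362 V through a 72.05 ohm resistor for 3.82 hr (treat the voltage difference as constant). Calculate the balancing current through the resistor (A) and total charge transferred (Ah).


First, Ohm's law: I_bal = 0.1362 V / 72.05 ohm = 0.0018904 A
Then Q = I * t = 0.0018904 A * 3.82 hr = 0.007221 Ah

I=0.0018904 A, Q=0.007221 Ah


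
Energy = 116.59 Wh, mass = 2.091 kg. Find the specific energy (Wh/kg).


Specific energy = 116.59 Wh / 2.091 kg = 55.76 Wh/kg

55.76 Wh/kg


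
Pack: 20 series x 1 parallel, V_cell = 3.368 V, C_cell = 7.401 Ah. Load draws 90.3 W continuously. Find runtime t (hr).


Step 1: E_pack = Ns * V_cell * Np * C_cell = 20 * 3.368 * 1 * 7.401 = 498.53 Wh
Step 2: t = E_pack / P = 498.53 / 90.3 = 5.521 hr

5.521 hr


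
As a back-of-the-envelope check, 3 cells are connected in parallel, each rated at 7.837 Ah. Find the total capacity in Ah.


C_total = 3 * 7.837 = 23.511 Ah

23.511 Ah


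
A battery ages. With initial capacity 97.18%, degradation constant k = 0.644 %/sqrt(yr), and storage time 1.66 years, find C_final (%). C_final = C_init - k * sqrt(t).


sqrt(t) = sqrt(1.66) = 1.2884
C_final = 97.18 - 0.644 * 1.2884 = 96.35%

96.35%


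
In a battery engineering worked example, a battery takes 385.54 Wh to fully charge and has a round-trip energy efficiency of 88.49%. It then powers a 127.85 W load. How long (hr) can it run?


Step 1: E_discharge = eta/100 * E_charge = 88.49/100 * 385.54 = 341.16 Wh
Step 2: t = E_discharge / P = 341.16 / 127.85 = 2.668 hr

2.668 hr


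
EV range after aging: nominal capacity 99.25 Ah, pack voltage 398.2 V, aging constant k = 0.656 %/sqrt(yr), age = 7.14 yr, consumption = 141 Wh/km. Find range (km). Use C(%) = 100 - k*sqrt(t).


Step 1: capacity retention = 100 - 0.656 * sqrt(7.14) = 100 - 0.656 * 2.6721 = 98.247%
Step 2: C_now = 99.25 * 98.247/100 = 97.51 Ah
Step 3: E_pack = V * C_now = 398.2 * 97.51 = 38828 Wh
Step 4: range = E_pack / consumption = 38828 / 141 = 275.4 km

275.4 km
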